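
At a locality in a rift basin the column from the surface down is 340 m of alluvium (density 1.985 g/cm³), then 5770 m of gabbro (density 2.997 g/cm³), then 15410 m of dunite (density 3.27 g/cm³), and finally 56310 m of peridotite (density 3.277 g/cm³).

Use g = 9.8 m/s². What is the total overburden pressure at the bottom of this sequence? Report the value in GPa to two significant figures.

2.5 GPa

alluvium: 1985 kg/m³ × 9.8 m/s² × 340 m = 6.614×10^6 Pa = 6.614×10^-3 GPa
gabbro: 2997 kg/m³ × 9.8 m/s² × 5770 m = 1.695×10^8 Pa = 0.1695 GPa
dunite: 3270 kg/m³ × 9.8 m/s² × 15410 m = 4.938×10^8 Pa = 0.4938 GPa
peridotite: 3277 kg/m³ × 9.8 m/s² × 56310 m = 1.808×10^9 Pa = 1.808 GPa
Total = 6.614×10^-3 + 0.1695 + 0.4938 + 1.808 = 2.4783 GPa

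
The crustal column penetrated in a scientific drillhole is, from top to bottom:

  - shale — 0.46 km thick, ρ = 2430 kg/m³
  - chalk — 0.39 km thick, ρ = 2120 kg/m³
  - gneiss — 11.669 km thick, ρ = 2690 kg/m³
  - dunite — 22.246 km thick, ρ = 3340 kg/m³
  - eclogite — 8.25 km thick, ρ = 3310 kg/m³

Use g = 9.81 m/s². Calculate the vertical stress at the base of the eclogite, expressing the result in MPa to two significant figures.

1300 MPa

shale: 2430 kg/m³ × 9.81 m/s² × 460 m = 1.097×10^7 Pa = 10.97 MPa
chalk: 2120 kg/m³ × 9.81 m/s² × 390 m = 8.111×10^6 Pa = 8.111 MPa
gneiss: 2690 kg/m³ × 9.81 m/s² × 11669 m = 3.079×10^8 Pa = 307.9 MPa
dunite: 3340 kg/m³ × 9.81 m/s² × 22246 m = 7.289×10^8 Pa = 728.9 MPa
eclogite: 3310 kg/m³ × 9.81 m/s² × 8250 m = 2.679×10^8 Pa = 267.9 MPa
Total = 10.97 + 8.111 + 307.9 + 728.9 + 267.9 = 1323.8 MPa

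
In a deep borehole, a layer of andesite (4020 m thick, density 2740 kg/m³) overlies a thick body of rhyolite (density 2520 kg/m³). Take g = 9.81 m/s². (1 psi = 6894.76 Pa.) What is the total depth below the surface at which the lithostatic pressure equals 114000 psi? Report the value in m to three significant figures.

31400 m

Pressure at base of upper layers: 2740×9.81×4020 = 1.081×10^8 Pa = 15672 psi
Remaining pressure to be supplied by rhyolite: 7.860×10^8 − 1.081×10^8 = 6.779×10^8 Pa
Additional depth in rhyolite = 6.779×10^8 Pa / (2520 kg/m³ × 9.81 m/s²) = 27424 m
Total depth = 4020 m + 27424 m = 31444 m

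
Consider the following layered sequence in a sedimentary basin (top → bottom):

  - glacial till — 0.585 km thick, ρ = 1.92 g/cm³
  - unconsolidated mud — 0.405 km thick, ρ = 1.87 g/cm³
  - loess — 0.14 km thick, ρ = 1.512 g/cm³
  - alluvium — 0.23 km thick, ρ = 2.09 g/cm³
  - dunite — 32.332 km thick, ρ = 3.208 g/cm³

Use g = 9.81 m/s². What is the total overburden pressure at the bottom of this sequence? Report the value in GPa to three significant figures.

1.04 GPa

glacial till: 1920 kg/m³ × 9.81 m/s² × 585 m = 1.102×10^7 Pa = 0.01102 GPa
unconsolidated mud: 1870 kg/m³ × 9.81 m/s² × 405 m = 7.430×10^6 Pa = 7.430×10^-3 GPa
loess: 1512 kg/m³ × 9.81 m/s² × 140 m = 2.077×10^6 Pa = 2.077×10^-3 GPa
alluvium: 2090 kg/m³ × 9.81 m/s² × 230 m = 4.716×10^6 Pa = 4.716×10^-3 GPa
dunite: 3208 kg/m³ × 9.81 m/s² × 32332 m = 1.018×10^9 Pa = 1.018 GPa
Total = 0.01102 + 7.430×10^-3 + 2.077×10^-3 + 4.716×10^-3 + 1.018 = 1.0427 GPa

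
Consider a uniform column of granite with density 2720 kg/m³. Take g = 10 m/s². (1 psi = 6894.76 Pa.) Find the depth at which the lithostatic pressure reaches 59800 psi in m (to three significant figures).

h = P/(ρg) = 59800 psi / (2720 kg/m³ × 10 m/s²) = 4.123×10^8 Pa / 27200 Pa/m = 15158 m

15200 m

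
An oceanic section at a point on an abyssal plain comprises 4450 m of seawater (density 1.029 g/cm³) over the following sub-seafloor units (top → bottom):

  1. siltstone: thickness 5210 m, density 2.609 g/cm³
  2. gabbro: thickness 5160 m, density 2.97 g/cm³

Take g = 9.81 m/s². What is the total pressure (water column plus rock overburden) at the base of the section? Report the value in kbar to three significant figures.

seawater: 1029 kg/m³ × 9.81 m/s² × 4450 m = 4.492×10^7 Pa = 0.4492 kbar
siltstone: 2609 kg/m³ × 9.81 m/s² × 5210 m = 1.333×10^8 Pa = 1.333 kbar
gabbro: 2970 kg/m³ × 9.81 m/s² × 5160 m = 1.503×10^8 Pa = 1.503 kbar
Total = 0.4492 + 1.333 + 1.503 = 3.2861 kbar

3.29 kbar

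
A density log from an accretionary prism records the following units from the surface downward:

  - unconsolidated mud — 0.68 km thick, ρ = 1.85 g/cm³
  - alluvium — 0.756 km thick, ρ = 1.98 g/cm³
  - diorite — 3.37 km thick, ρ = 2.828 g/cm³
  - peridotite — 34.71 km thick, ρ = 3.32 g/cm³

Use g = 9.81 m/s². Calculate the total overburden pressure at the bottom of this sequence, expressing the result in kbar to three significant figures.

unconsolidated mud: 1850 kg/m³ × 9.81 m/s² × 680 m = 1.234×10^7 Pa = 0.1234 kbar
alluvium: 1980 kg/m³ × 9.81 m/s² × 756 m = 1.468×10^7 Pa = 0.1468 kbar
diorite: 2828 kg/m³ × 9.81 m/s² × 3370 m = 9.349×10^7 Pa = 0.9349 kbar
peridotite: 3320 kg/m³ × 9.81 m/s² × 34710 m = 1.130×10^9 Pa = 11.30 kbar
Total = 0.1234 + 0.1468 + 0.9349 + 11.30 = 12.510 kbar

12.5 kbar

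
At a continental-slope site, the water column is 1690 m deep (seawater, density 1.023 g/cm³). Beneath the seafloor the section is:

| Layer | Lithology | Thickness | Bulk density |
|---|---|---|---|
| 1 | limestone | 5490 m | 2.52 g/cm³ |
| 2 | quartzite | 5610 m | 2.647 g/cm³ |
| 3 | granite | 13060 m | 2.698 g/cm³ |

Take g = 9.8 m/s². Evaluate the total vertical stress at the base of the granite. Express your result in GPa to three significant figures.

0.643 GPa

seawater: 1023 kg/m³ × 9.8 m/s² × 1690 m = 1.694×10^7 Pa = 0.01694 GPa
limestone: 2520 kg/m³ × 9.8 m/s² × 5490 m = 1.356×10^8 Pa = 0.1356 GPa
quartzite: 2647 kg/m³ × 9.8 m/s² × 5610 m = 1.455×10^8 Pa = 0.1455 GPa
granite: 2698 kg/m³ × 9.8 m/s² × 13060 m = 3.453×10^8 Pa = 0.3453 GPa
Total = 0.01694 + 0.1356 + 0.1455 + 0.3453 = 0.64336 GPa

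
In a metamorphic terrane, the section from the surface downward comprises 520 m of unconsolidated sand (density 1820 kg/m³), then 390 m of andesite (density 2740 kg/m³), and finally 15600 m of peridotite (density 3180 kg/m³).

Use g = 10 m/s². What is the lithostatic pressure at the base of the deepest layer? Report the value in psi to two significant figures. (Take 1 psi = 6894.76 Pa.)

unconsolidated sand: 1820 kg/m³ × 10 m/s² × 520 m = 9.464×10^6 Pa = 1373 psi
andesite: 2740 kg/m³ × 10 m/s² × 390 m = 1.069×10^7 Pa = 1550 psi
peridotite: 3180 kg/m³ × 10 m/s² × 15600 m = 4.961×10^8 Pa = 71950 psi
Total = 1373 + 1550 + 71950 = 74873 psi

75000 psi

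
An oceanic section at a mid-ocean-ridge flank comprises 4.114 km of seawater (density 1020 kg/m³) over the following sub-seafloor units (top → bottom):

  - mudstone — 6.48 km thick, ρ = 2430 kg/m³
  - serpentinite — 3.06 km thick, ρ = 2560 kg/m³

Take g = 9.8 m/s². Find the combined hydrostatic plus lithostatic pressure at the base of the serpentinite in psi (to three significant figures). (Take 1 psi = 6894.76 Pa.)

seawater: 1020 kg/m³ × 9.8 m/s² × 4114 m = 4.112×10^7 Pa = 5964 psi
mudstone: 2430 kg/m³ × 9.8 m/s² × 6480 m = 1.543×10^8 Pa = 22381 psi
serpentinite: 2560 kg/m³ × 9.8 m/s² × 3060 m = 7.677×10^7 Pa = 11134 psi
Total = 5964 + 22381 + 11134 = 39480 psi

39500 psi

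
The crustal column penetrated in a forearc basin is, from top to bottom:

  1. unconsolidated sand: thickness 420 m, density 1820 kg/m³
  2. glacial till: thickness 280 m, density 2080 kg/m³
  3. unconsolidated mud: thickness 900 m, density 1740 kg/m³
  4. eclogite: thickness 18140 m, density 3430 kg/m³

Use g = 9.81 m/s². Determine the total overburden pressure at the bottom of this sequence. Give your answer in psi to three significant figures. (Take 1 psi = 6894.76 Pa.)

92700 psi

unconsolidated sand: 1820 kg/m³ × 9.81 m/s² × 420 m = 7.499×10^6 Pa = 1088 psi
glacial till: 2080 kg/m³ × 9.81 m/s² × 280 m = 5.713×10^6 Pa = 828.7 psi
unconsolidated mud: 1740 kg/m³ × 9.81 m/s² × 900 m = 1.536×10^7 Pa = 2228 psi
eclogite: 3430 kg/m³ × 9.81 m/s² × 18140 m = 6.104×10^8 Pa = 88528 psi
Total = 1088 + 828.7 + 2228 + 88528 = 92673 psi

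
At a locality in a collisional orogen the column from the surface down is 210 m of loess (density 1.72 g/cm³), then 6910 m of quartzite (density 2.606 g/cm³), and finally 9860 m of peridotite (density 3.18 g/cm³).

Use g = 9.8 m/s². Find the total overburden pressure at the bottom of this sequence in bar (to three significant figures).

4870 bar

loess: 1720 kg/m³ × 9.8 m/s² × 210 m = 3.540×10^6 Pa = 35.40 bar
quartzite: 2606 kg/m³ × 9.8 m/s² × 6910 m = 1.765×10^8 Pa = 1765 bar
peridotite: 3180 kg/m³ × 9.8 m/s² × 9860 m = 3.073×10^8 Pa = 3073 bar
Total = 35.40 + 1765 + 3073 = 4872.9 bar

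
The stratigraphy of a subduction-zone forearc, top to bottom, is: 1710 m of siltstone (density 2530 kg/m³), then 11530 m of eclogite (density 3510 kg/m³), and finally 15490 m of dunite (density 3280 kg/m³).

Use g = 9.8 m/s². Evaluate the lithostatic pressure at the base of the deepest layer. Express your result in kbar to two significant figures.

9.4 kbar

siltstone: 2530 kg/m³ × 9.8 m/s² × 1710 m = 4.240×10^7 Pa = 0.4240 kbar
eclogite: 3510 kg/m³ × 9.8 m/s² × 11530 m = 3.966×10^8 Pa = 3.966 kbar
dunite: 3280 kg/m³ × 9.8 m/s² × 15490 m = 4.979×10^8 Pa = 4.979 kbar
Total = 0.4240 + 3.966 + 4.979 = 9.3692 kbar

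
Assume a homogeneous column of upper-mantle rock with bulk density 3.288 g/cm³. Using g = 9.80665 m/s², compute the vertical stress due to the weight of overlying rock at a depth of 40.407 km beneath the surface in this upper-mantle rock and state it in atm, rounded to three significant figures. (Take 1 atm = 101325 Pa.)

upper-mantle rock: 3288 kg/m³ × 9.80665 m/s² × 40407 m = 1.303×10^9 Pa = 12859 atm

12900 atm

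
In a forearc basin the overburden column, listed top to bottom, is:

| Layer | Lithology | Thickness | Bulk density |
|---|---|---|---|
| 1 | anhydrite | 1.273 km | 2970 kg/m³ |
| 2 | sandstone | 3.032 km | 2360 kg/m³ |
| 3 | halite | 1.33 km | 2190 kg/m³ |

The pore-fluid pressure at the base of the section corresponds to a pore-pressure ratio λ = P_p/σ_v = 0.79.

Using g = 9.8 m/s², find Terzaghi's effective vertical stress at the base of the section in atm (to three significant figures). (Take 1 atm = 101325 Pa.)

Overburden (lithostatic) stress σ_v:
anhydrite: 2970 kg/m³ × 9.8 m/s² × 1273 m = 3.705×10^7 Pa = 37.05 MPa
sandstone: 2360 kg/m³ × 9.8 m/s² × 3032 m = 7.012×10^7 Pa = 70.12 MPa
halite: 2190 kg/m³ × 9.8 m/s² × 1330 m = 2.854×10^7 Pa = 28.54 MPa
Total = 37.05 + 70.12 + 28.54 = 135.72 MPa
Pore pressure P_p = λ·σ_v = 0.79 × 135.7 MPa = 107.2 MPa
Effective stress σ' = σ_v − P_p = 135.7 − 107.2 = 28.501 MPa = 281.29 atm

281 atm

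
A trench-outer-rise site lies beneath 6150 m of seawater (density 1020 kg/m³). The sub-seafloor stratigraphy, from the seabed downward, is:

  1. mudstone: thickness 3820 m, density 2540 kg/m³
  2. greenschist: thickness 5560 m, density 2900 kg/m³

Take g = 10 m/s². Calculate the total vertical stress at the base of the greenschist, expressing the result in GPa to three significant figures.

seawater: 1020 kg/m³ × 10 m/s² × 6150 m = 6.273×10^7 Pa = 0.06273 GPa
mudstone: 2540 kg/m³ × 10 m/s² × 3820 m = 9.703×10^7 Pa = 0.09703 GPa
greenschist: 2900 kg/m³ × 10 m/s² × 5560 m = 1.612×10^8 Pa = 0.1612 GPa
Total = 0.06273 + 0.09703 + 0.1612 = 0.32100 GPa

0.321 GPa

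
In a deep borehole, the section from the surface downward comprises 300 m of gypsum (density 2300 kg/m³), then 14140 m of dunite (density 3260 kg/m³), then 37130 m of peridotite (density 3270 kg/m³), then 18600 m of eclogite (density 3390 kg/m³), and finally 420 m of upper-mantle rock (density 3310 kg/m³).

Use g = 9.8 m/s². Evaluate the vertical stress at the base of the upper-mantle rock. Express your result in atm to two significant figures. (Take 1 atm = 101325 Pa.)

gypsum: 2300 kg/m³ × 9.8 m/s² × 300 m = 6.762×10^6 Pa = 66.74 atm
dunite: 3260 kg/m³ × 9.8 m/s² × 14140 m = 4.517×10^8 Pa = 4458 atm
peridotite: 3270 kg/m³ × 9.8 m/s² × 37130 m = 1.190×10^9 Pa = 11743 atm
eclogite: 3390 kg/m³ × 9.8 m/s² × 18600 m = 6.179×10^8 Pa = 6098 atm
upper-mantle rock: 3310 kg/m³ × 9.8 m/s² × 420 m = 1.362×10^7 Pa = 134.5 atm
Total = 66.74 + 4458 + 11743 + 6098 + 134.5 = 22501 atm

23000 atm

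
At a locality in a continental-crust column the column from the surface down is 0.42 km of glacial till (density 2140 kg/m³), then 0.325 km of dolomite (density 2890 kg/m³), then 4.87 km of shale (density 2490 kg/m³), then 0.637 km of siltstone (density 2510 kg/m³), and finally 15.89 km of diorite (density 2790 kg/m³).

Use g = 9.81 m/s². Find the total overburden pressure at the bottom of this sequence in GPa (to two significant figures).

glacial till: 2140 kg/m³ × 9.81 m/s² × 420 m = 8.817×10^6 Pa = 8.817×10^-3 GPa
dolomite: 2890 kg/m³ × 9.81 m/s² × 325 m = 9.214×10^6 Pa = 9.214×10^-3 GPa
shale: 2490 kg/m³ × 9.81 m/s² × 4870 m = 1.190×10^8 Pa = 0.1190 GPa
siltstone: 2510 kg/m³ × 9.81 m/s² × 637 m = 1.568×10^7 Pa = 0.01568 GPa
diorite: 2790 kg/m³ × 9.81 m/s² × 15890 m = 4.349×10^8 Pa = 0.4349 GPa
Total = 8.817×10^-3 + 9.214×10^-3 + 0.1190 + 0.01568 + 0.4349 = 0.58758 GPa

0.59 GPa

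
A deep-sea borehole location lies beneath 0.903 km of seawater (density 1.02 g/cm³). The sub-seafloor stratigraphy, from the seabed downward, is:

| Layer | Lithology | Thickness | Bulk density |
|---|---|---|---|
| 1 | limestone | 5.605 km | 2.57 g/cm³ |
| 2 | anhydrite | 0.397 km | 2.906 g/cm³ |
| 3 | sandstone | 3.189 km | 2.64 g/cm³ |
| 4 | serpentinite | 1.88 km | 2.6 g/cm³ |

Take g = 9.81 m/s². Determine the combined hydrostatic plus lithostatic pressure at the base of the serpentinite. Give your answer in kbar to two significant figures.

seawater: 1020 kg/m³ × 9.81 m/s² × 903 m = 9.036×10^6 Pa = 0.09036 kbar
limestone: 2570 kg/m³ × 9.81 m/s² × 5605 m = 1.413×10^8 Pa = 1.413 kbar
anhydrite: 2906 kg/m³ × 9.81 m/s² × 397 m = 1.132×10^7 Pa = 0.1132 kbar
sandstone: 2640 kg/m³ × 9.81 m/s² × 3189 m = 8.259×10^7 Pa = 0.8259 kbar
serpentinite: 2600 kg/m³ × 9.81 m/s² × 1880 m = 4.795×10^7 Pa = 0.4795 kbar
Total = 0.09036 + 1.413 + 0.1132 + 0.8259 + 0.4795 = 2.9221 kbar

2.9 kbar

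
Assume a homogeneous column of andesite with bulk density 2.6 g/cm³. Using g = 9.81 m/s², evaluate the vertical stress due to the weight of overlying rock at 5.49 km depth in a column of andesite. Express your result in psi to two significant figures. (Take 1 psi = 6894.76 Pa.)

20000 psi

andesite: 2600 kg/m³ × 9.81 m/s² × 5490 m = 1.400×10^8 Pa = 20309 psi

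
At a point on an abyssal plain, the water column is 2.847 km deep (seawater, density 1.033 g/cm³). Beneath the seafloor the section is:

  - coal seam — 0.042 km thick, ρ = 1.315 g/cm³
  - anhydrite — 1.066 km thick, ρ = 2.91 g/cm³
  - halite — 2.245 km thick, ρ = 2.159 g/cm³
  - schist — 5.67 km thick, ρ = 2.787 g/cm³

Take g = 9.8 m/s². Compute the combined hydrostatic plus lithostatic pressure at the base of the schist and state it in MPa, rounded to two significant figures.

seawater: 1033 kg/m³ × 9.8 m/s² × 2847 m = 2.882×10^7 Pa = 28.82 MPa
coal seam: 1315 kg/m³ × 9.8 m/s² × 42 m = 5.413×10^5 Pa = 0.5413 MPa
anhydrite: 2910 kg/m³ × 9.8 m/s² × 1066 m = 3.040×10^7 Pa = 30.40 MPa
halite: 2159 kg/m³ × 9.8 m/s² × 2245 m = 4.750×10^7 Pa = 47.50 MPa
schist: 2787 kg/m³ × 9.8 m/s² × 5670 m = 1.549×10^8 Pa = 154.9 MPa
Total = 28.82 + 0.5413 + 30.40 + 47.50 + 154.9 = 262.13 MPa

260 MPa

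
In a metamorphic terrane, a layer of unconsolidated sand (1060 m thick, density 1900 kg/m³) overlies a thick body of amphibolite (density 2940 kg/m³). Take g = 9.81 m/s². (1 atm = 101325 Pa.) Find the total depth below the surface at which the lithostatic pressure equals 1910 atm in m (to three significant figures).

Pressure at base of upper layers: 1900×9.81×1060 = 1.976×10^7 Pa = 195.0 atm
Remaining pressure to be supplied by amphibolite: 1.935×10^8 − 1.976×10^7 = 1.738×10^8 Pa
Additional depth in amphibolite = 1.738×10^8 Pa / (2940 kg/m³ × 9.81 m/s²) = 6025.1 m
Total depth = 1060 m + 6025.1 m = 7085.1 m

7090 m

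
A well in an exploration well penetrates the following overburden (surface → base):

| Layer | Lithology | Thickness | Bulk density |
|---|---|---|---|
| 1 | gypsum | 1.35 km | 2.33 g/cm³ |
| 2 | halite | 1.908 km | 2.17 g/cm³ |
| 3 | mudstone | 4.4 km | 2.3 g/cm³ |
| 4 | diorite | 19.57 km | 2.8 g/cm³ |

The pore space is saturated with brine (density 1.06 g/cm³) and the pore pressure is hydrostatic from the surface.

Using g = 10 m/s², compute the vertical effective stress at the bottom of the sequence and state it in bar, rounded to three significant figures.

Overburden (lithostatic) stress σ_v:
gypsum: 2330 kg/m³ × 10 m/s² × 1350 m = 3.146×10^7 Pa = 31.45 MPa
halite: 2170 kg/m³ × 10 m/s² × 1908 m = 4.140×10^7 Pa = 41.40 MPa
mudstone: 2300 kg/m³ × 10 m/s² × 4400 m = 1.012×10^8 Pa = 101.2 MPa
diorite: 2800 kg/m³ × 10 m/s² × 19570 m = 5.480×10^8 Pa = 548.0 MPa
Total = 31.45 + 41.40 + 101.2 + 548.0 = 722.02 MPa
Pore pressure P_p = 1060 kg/m³ × 10 m/s² × 27228 m = 2.886×10^8 Pa = 288.6 MPa
Effective stress σ' = σ_v − P_p = 722.0 − 288.6 = 433.40 MPa = 4334.0 bar

4330 bar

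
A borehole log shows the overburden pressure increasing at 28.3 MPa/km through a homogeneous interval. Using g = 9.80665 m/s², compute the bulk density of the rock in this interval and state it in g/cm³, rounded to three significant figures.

ρ = (dP/dz)/g = 28.3 MPa/km / 9.80665 m/s² = 28300 Pa/m / 9.80665 m/s² = 2885.8 kg/m³
= 2.886 g/cm³

2.89 g/cm³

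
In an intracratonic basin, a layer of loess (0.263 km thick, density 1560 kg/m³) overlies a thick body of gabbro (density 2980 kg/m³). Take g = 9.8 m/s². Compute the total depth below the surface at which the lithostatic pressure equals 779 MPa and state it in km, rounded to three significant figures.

26.8 km

Pressure at base of upper layers: 1560×9.8×263 = 4.021×10^6 Pa = 4.021 MPa
Remaining pressure to be supplied by gabbro: 7.790×10^8 − 4.021×10^6 = 7.750×10^8 Pa
Additional depth in gabbro = 7.750×10^8 Pa / (2980 kg/m³ × 9.8 m/s²) = 26537 m
Total depth = 263 m + 26537 m = 26800 m
= 26.800 km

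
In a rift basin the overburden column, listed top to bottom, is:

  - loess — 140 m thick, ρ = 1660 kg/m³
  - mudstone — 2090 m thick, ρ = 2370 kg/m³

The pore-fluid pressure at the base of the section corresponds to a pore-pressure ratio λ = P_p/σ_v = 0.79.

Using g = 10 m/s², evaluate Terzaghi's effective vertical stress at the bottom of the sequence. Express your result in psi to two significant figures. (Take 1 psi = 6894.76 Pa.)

1600 psi

Overburden (lithostatic) stress σ_v:
loess: 1660 kg/m³ × 10 m/s² × 140 m = 2.324×10^6 Pa = 2.324 MPa
mudstone: 2370 kg/m³ × 10 m/s² × 2090 m = 4.953×10^7 Pa = 49.53 MPa
Total = 2.324 + 49.53 = 51.857 MPa
Pore pressure P_p = λ·σ_v = 0.79 × 51.86 MPa = 40.97 MPa
Effective stress σ' = σ_v − P_p = 51.86 − 40.97 = 10.890 MPa = 1579.5 psi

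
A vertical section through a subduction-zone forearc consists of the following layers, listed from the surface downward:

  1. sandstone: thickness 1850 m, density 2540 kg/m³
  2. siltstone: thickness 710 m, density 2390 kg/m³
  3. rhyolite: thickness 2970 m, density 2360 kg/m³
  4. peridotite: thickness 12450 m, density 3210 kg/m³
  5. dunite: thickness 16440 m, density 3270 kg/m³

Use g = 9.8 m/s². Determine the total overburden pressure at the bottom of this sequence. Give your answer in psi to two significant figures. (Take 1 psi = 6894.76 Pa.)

sandstone: 2540 kg/m³ × 9.8 m/s² × 1850 m = 4.605×10^7 Pa = 6679 psi
siltstone: 2390 kg/m³ × 9.8 m/s² × 710 m = 1.663×10^7 Pa = 2412 psi
rhyolite: 2360 kg/m³ × 9.8 m/s² × 2970 m = 6.869×10^7 Pa = 9963 psi
peridotite: 3210 kg/m³ × 9.8 m/s² × 12450 m = 3.917×10^8 Pa = 56804 psi
dunite: 3270 kg/m³ × 9.8 m/s² × 16440 m = 5.268×10^8 Pa = 76411 psi
Total = 6679 + 2412 + 9963 + 56804 + 76411 = 1.5227×10^5 psi

150000 psi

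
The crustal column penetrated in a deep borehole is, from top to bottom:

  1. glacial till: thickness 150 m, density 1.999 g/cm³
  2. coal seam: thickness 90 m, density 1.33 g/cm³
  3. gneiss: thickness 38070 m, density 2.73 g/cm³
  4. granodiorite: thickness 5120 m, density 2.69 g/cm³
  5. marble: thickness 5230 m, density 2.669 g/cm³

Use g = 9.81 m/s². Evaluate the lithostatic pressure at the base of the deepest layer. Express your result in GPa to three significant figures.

glacial till: 1999 kg/m³ × 9.81 m/s² × 150 m = 2.942×10^6 Pa = 2.942×10^-3 GPa
coal seam: 1330 kg/m³ × 9.81 m/s² × 90 m = 1.174×10^6 Pa = 1.174×10^-3 GPa
gneiss: 2730 kg/m³ × 9.81 m/s² × 38070 m = 1.020×10^9 Pa = 1.020 GPa
granodiorite: 2690 kg/m³ × 9.81 m/s² × 5120 m = 1.351×10^8 Pa = 0.1351 GPa
marble: 2669 kg/m³ × 9.81 m/s² × 5230 m = 1.369×10^8 Pa = 0.1369 GPa
Total = 2.942×10^-3 + 1.174×10^-3 + 1.020 + 0.1351 + 0.1369 = 1.2957 GPa

1.30 GPa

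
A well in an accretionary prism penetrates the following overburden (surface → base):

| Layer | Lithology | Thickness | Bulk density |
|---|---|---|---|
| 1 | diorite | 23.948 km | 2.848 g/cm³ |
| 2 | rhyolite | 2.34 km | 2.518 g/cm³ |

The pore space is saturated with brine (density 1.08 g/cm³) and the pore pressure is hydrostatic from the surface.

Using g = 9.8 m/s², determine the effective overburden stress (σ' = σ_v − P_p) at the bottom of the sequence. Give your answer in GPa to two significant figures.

0.45 GPa

Overburden (lithostatic) stress σ_v:
diorite: 2848 kg/m³ × 9.8 m/s² × 23948 m = 6.684×10^8 Pa = 668.4 MPa
rhyolite: 2518 kg/m³ × 9.8 m/s² × 2340 m = 5.774×10^7 Pa = 57.74 MPa
Total = 668.4 + 57.74 = 726.14 MPa
Pore pressure P_p = 1080 kg/m³ × 9.8 m/s² × 26288 m = 2.782×10^8 Pa = 278.2 MPa
Effective stress σ' = σ_v − P_p = 726.1 − 278.2 = 447.91 MPa = 0.44791 GPa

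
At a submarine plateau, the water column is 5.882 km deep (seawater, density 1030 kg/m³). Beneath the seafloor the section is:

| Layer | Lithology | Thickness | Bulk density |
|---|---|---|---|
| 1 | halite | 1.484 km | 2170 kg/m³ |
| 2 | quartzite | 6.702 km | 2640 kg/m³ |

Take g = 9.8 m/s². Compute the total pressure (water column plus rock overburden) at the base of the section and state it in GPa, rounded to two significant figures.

0.26 GPa

seawater: 1030 kg/m³ × 9.8 m/s² × 5882 m = 5.937×10^7 Pa = 0.05937 GPa
halite: 2170 kg/m³ × 9.8 m/s² × 1484 m = 3.156×10^7 Pa = 0.03156 GPa
quartzite: 2640 kg/m³ × 9.8 m/s² × 6702 m = 1.734×10^8 Pa = 0.1734 GPa
Total = 0.05937 + 0.03156 + 0.1734 = 0.26433 GPa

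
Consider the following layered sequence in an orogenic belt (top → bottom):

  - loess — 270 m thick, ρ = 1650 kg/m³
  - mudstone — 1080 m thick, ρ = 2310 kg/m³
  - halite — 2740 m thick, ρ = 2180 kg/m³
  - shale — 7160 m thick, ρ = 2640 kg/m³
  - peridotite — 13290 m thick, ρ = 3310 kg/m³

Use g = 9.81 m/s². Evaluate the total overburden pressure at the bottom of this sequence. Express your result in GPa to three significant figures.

0.704 GPa

loess: 1650 kg/m³ × 9.81 m/s² × 270 m = 4.370×10^6 Pa = 4.370×10^-3 GPa
mudstone: 2310 kg/m³ × 9.81 m/s² × 1080 m = 2.447×10^7 Pa = 0.02447 GPa
halite: 2180 kg/m³ × 9.81 m/s² × 2740 m = 5.860×10^7 Pa = 0.05860 GPa
shale: 2640 kg/m³ × 9.81 m/s² × 7160 m = 1.854×10^8 Pa = 0.1854 GPa
peridotite: 3310 kg/m³ × 9.81 m/s² × 13290 m = 4.315×10^8 Pa = 0.4315 GPa
Total = 4.370×10^-3 + 0.02447 + 0.05860 + 0.1854 + 0.4315 = 0.70441 GPa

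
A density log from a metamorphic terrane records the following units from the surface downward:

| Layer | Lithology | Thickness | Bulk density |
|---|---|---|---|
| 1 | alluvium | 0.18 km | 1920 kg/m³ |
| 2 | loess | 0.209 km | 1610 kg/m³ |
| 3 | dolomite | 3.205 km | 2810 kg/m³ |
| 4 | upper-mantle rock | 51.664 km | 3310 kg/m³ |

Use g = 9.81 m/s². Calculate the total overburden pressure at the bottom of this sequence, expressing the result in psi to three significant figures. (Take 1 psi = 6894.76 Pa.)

alluvium: 1920 kg/m³ × 9.81 m/s² × 180 m = 3.390×10^6 Pa = 491.7 psi
loess: 1610 kg/m³ × 9.81 m/s² × 209 m = 3.301×10^6 Pa = 478.8 psi
dolomite: 2810 kg/m³ × 9.81 m/s² × 3205 m = 8.835×10^7 Pa = 12814 psi
upper-mantle rock: 3310 kg/m³ × 9.81 m/s² × 51664 m = 1.678×10^9 Pa = 2.433×10^5 psi
Total = 491.7 + 478.8 + 12814 + 2.433×10^5 = 2.5710×10^5 psi

257000 psi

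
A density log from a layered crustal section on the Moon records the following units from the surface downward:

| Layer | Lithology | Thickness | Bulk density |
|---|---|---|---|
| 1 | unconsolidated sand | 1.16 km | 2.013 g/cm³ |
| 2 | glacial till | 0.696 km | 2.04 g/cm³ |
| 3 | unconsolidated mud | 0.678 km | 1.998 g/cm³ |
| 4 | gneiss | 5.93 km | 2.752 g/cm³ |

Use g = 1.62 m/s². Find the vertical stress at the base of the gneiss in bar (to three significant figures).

347 bar

unconsolidated sand: 2013 kg/m³ × 1.62 m/s² × 1160 m = 3.783×10^6 Pa = 37.83 bar
glacial till: 2040 kg/m³ × 1.62 m/s² × 696 m = 2.300×10^6 Pa = 23.00 bar
unconsolidated mud: 1998 kg/m³ × 1.62 m/s² × 678 m = 2.195×10^6 Pa = 21.95 bar
gneiss: 2752 kg/m³ × 1.62 m/s² × 5930 m = 2.644×10^7 Pa = 264.4 bar
Total = 37.83 + 23.00 + 21.95 + 264.4 = 347.15 bar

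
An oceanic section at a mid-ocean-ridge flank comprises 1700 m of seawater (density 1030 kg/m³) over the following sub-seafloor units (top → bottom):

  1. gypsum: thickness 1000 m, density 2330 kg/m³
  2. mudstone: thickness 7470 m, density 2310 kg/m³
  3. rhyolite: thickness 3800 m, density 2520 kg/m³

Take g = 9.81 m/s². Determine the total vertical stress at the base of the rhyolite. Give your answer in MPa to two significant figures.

300 MPa

seawater: 1030 kg/m³ × 9.81 m/s² × 1700 m = 1.718×10^7 Pa = 17.18 MPa
gypsum: 2330 kg/m³ × 9.81 m/s² × 1000 m = 2.286×10^7 Pa = 22.86 MPa
mudstone: 2310 kg/m³ × 9.81 m/s² × 7470 m = 1.693×10^8 Pa = 169.3 MPa
rhyolite: 2520 kg/m³ × 9.81 m/s² × 3800 m = 9.394×10^7 Pa = 93.94 MPa
Total = 17.18 + 22.86 + 169.3 + 93.94 = 303.25 MPa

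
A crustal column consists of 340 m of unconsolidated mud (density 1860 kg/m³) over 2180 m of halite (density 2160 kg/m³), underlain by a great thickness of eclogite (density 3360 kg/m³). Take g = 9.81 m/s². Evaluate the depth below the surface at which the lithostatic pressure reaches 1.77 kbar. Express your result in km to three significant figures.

Pressure at base of upper layers: 1860×9.81×340 + 2160×9.81×2180 = 5.240×10^7 Pa = 0.5240 kbar
Remaining pressure to be supplied by eclogite: 1.770×10^8 − 5.240×10^7 = 1.246×10^8 Pa
Additional depth in eclogite = 1.246×10^8 Pa / (3360 kg/m³ × 9.81 m/s²) = 3780.2 m
Total depth = 2520 m + 3780.2 m = 6300.2 m
= 6.3002 km

6.30 km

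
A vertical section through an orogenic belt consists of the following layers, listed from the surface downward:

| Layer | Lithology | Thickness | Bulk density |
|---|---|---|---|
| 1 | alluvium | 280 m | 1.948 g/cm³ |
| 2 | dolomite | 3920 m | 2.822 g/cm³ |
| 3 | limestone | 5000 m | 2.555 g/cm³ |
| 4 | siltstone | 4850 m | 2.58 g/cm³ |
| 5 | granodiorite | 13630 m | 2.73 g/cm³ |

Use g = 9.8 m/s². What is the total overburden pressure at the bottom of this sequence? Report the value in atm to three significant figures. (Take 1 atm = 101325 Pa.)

7170 atm

alluvium: 1948 kg/m³ × 9.8 m/s² × 280 m = 5.345×10^6 Pa = 52.75 atm
dolomite: 2822 kg/m³ × 9.8 m/s² × 3920 m = 1.084×10^8 Pa = 1070 atm
limestone: 2555 kg/m³ × 9.8 m/s² × 5000 m = 1.252×10^8 Pa = 1236 atm
siltstone: 2580 kg/m³ × 9.8 m/s² × 4850 m = 1.226×10^8 Pa = 1210 atm
granodiorite: 2730 kg/m³ × 9.8 m/s² × 13630 m = 3.647×10^8 Pa = 3599 atm
Total = 52.75 + 1070 + 1236 + 1210 + 3599 = 7167.4 atm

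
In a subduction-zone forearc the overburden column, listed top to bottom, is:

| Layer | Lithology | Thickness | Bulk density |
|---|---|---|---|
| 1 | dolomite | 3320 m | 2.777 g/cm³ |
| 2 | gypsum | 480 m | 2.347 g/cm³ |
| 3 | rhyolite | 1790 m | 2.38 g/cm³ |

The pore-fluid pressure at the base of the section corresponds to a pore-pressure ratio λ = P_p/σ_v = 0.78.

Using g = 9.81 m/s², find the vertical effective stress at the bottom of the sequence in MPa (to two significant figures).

Overburden (lithostatic) stress σ_v:
dolomite: 2777 kg/m³ × 9.81 m/s² × 3320 m = 9.044×10^7 Pa = 90.44 MPa
gypsum: 2347 kg/m³ × 9.81 m/s² × 480 m = 1.105×10^7 Pa = 11.05 MPa
rhyolite: 2380 kg/m³ × 9.81 m/s² × 1790 m = 4.179×10^7 Pa = 41.79 MPa
Total = 90.44 + 11.05 + 41.79 = 143.29 MPa
Pore pressure P_p = λ·σ_v = 0.78 × 143.3 MPa = 111.8 MPa
Effective stress σ' = σ_v − P_p = 143.3 − 111.8 = 31.524 MPa

32 MPa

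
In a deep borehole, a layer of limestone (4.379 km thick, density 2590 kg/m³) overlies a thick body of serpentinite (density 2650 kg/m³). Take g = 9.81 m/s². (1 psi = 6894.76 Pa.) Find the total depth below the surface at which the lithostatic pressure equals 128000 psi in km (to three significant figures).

Pressure at base of upper layers: 2590×9.81×4379 = 1.113×10^8 Pa = 16137 psi
Remaining pressure to be supplied by serpentinite: 8.825×10^8 − 1.113×10^8 = 7.713×10^8 Pa
Additional depth in serpentinite = 7.713×10^8 Pa / (2650 kg/m³ × 9.81 m/s²) = 29668 m
Total depth = 4379 m + 29668 m = 34047 m
= 34.047 km

34.0 km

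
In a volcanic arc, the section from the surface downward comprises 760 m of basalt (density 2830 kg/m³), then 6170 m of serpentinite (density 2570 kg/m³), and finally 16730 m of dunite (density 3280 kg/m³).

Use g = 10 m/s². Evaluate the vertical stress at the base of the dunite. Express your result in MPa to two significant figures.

basalt: 2830 kg/m³ × 10 m/s² × 760 m = 2.151×10^7 Pa = 21.51 MPa
serpentinite: 2570 kg/m³ × 10 m/s² × 6170 m = 1.586×10^8 Pa = 158.6 MPa
dunite: 3280 kg/m³ × 10 m/s² × 16730 m = 5.487×10^8 Pa = 548.7 MPa
Total = 21.51 + 158.6 + 548.7 = 728.82 MPa

730 MPa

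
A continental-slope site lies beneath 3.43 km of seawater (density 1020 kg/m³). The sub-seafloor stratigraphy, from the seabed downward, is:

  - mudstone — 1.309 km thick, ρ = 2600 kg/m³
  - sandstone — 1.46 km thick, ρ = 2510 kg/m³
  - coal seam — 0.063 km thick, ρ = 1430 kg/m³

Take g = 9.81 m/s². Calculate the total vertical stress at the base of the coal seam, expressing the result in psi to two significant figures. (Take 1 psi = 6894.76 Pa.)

seawater: 1020 kg/m³ × 9.81 m/s² × 3430 m = 3.432×10^7 Pa = 4978 psi
mudstone: 2600 kg/m³ × 9.81 m/s² × 1309 m = 3.339×10^7 Pa = 4842 psi
sandstone: 2510 kg/m³ × 9.81 m/s² × 1460 m = 3.595×10^7 Pa = 5214 psi
coal seam: 1430 kg/m³ × 9.81 m/s² × 63 m = 8.838×10^5 Pa = 128.2 psi
Total = 4978 + 4842 + 5214 + 128.2 = 15163 psi

15000 psi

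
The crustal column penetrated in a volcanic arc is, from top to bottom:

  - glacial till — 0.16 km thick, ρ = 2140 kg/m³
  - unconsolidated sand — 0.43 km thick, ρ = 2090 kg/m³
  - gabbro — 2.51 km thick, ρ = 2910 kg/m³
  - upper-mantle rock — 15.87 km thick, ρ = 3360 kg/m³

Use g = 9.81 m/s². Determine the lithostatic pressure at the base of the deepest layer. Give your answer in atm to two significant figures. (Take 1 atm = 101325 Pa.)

6000 atm

glacial till: 2140 kg/m³ × 9.81 m/s² × 160 m = 3.359×10^6 Pa = 33.15 atm
unconsolidated sand: 2090 kg/m³ × 9.81 m/s² × 430 m = 8.816×10^6 Pa = 87.01 atm
gabbro: 2910 kg/m³ × 9.81 m/s² × 2510 m = 7.165×10^7 Pa = 707.2 atm
upper-mantle rock: 3360 kg/m³ × 9.81 m/s² × 15870 m = 5.231×10^8 Pa = 5163 atm
Total = 33.15 + 87.01 + 707.2 + 5163 = 5989.9 atm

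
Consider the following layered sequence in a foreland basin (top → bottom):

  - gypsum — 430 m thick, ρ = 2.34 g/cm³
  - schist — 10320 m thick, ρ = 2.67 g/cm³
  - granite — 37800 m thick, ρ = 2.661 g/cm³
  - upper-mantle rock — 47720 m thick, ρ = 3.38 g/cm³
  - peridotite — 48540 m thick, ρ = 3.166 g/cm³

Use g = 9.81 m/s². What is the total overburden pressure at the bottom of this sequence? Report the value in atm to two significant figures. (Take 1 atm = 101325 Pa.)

43000 atm

gypsum: 2340 kg/m³ × 9.81 m/s² × 430 m = 9.871×10^6 Pa = 97.42 atm
schist: 2670 kg/m³ × 9.81 m/s² × 10320 m = 2.703×10^8 Pa = 2668 atm
granite: 2661 kg/m³ × 9.81 m/s² × 37800 m = 9.867×10^8 Pa = 9738 atm
upper-mantle rock: 3380 kg/m³ × 9.81 m/s² × 47720 m = 1.582×10^9 Pa = 15616 atm
peridotite: 3166 kg/m³ × 9.81 m/s² × 48540 m = 1.508×10^9 Pa = 14879 atm
Total = 97.42 + 2668 + 9738 + 15616 + 14879 = 42998 atm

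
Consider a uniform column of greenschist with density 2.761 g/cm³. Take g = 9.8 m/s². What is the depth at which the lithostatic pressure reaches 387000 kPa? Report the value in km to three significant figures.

14.3 km

h = P/(ρg) = 387000 kPa / (2761 kg/m³ × 9.8 m/s²) = 3.870×10^8 Pa / 27058 Pa/m = 14303 m
= 14.303 km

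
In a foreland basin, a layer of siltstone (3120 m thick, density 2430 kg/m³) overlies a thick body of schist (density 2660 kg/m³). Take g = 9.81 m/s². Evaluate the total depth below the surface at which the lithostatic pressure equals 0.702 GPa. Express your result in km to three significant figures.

Pressure at base of upper layers: 2430×9.81×3120 = 7.438×10^7 Pa = 0.07438 GPa
Remaining pressure to be supplied by schist: 7.020×10^8 − 7.438×10^7 = 6.276×10^8 Pa
Additional depth in schist = 6.276×10^8 Pa / (2660 kg/m³ × 9.81 m/s²) = 24052 m
Total depth = 3120 m + 24052 m = 27172 m
= 27.172 km

27.2 km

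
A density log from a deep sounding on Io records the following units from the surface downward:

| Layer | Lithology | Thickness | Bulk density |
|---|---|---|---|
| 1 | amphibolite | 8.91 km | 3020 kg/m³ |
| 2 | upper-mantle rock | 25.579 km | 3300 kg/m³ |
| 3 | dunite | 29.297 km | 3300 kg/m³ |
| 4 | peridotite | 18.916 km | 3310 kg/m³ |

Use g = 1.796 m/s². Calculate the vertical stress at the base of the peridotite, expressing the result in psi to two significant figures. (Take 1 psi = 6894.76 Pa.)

70000 psi

amphibolite: 3020 kg/m³ × 1.796 m/s² × 8910 m = 4.833×10^7 Pa = 7009 psi
upper-mantle rock: 3300 kg/m³ × 1.796 m/s² × 25579 m = 1.516×10^8 Pa = 21988 psi
dunite: 3300 kg/m³ × 1.796 m/s² × 29297 m = 1.736×10^8 Pa = 25184 psi
peridotite: 3310 kg/m³ × 1.796 m/s² × 18916 m = 1.125×10^8 Pa = 16310 psi
Total = 7009 + 21988 + 25184 + 16310 = 70491 psi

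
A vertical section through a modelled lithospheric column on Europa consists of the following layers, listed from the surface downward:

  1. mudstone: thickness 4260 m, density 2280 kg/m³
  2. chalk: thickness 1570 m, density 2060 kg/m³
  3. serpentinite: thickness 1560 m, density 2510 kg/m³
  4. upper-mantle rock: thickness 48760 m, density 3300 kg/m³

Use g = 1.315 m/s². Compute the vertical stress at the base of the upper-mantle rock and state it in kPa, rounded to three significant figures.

234000 kPa

mudstone: 2280 kg/m³ × 1.315 m/s² × 4260 m = 1.277×10^7 Pa = 12772 kPa
chalk: 2060 kg/m³ × 1.315 m/s² × 1570 m = 4.253×10^6 Pa = 4253 kPa
serpentinite: 2510 kg/m³ × 1.315 m/s² × 1560 m = 5.149×10^6 Pa = 5149 kPa
upper-mantle rock: 3300 kg/m³ × 1.315 m/s² × 48760 m = 2.116×10^8 Pa = 2.116×10^5 kPa
Total = 12772 + 4253 + 5149 + 2.116×10^5 = 2.3377×10^5 kPa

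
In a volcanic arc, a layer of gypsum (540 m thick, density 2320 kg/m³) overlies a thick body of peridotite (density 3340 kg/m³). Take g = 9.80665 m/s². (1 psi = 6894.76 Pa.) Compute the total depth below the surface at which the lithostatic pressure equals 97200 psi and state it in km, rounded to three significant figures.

Pressure at base of upper layers: 2320×9.80665×540 = 1.229×10^7 Pa = 1782 psi
Remaining pressure to be supplied by peridotite: 6.702×10^8 − 1.229×10^7 = 6.579×10^8 Pa
Additional depth in peridotite = 6.579×10^8 Pa / (3340 kg/m³ × 9.80665 m/s²) = 20085 m
Total depth = 540 m + 20085 m = 20625 m
= 20.625 km

20.6 km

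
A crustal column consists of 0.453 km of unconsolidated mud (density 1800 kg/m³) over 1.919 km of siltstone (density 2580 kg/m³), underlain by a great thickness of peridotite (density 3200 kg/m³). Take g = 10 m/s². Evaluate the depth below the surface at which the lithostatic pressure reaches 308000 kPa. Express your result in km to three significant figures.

10.2 km

Pressure at base of upper layers: 1800×10×453 + 2580×10×1919 = 5.766×10^7 Pa = 57664 kPa
Remaining pressure to be supplied by peridotite: 3.080×10^8 − 5.766×10^7 = 2.503×10^8 Pa
Additional depth in peridotite = 2.503×10^8 Pa / (3200 kg/m³ × 10 m/s²) = 7823.0 m
Total depth = 2372 m + 7823.0 m = 10195 m
= 10.195 km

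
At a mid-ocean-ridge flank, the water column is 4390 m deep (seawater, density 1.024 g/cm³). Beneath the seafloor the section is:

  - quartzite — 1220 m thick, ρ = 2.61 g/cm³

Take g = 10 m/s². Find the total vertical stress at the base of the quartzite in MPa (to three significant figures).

seawater: 1024 kg/m³ × 10 m/s² × 4390 m = 4.495×10^7 Pa = 44.95 MPa
quartzite: 2610 kg/m³ × 10 m/s² × 1220 m = 3.184×10^7 Pa = 31.84 MPa
Total = 44.95 + 31.84 = 76.796 MPa

76.8 MPa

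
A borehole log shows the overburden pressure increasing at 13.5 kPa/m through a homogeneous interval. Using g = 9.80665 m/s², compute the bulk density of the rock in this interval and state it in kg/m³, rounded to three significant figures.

ρ = (dP/dz)/g = 13.5 kPa/m / 9.80665 m/s² = 13500 Pa/m / 9.80665 m/s² = 1376.6 kg/m³

1380 kg/m³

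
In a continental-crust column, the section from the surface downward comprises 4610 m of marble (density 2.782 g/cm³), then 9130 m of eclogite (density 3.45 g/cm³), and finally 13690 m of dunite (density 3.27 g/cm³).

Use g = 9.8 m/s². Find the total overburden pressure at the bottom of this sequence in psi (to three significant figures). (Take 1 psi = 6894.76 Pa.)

127000 psi

marble: 2782 kg/m³ × 9.8 m/s² × 4610 m = 1.257×10^8 Pa = 18229 psi
eclogite: 3450 kg/m³ × 9.8 m/s² × 9130 m = 3.087×10^8 Pa = 44771 psi
dunite: 3270 kg/m³ × 9.8 m/s² × 13690 m = 4.387×10^8 Pa = 63629 psi
Total = 18229 + 44771 + 63629 = 1.2663×10^5 psi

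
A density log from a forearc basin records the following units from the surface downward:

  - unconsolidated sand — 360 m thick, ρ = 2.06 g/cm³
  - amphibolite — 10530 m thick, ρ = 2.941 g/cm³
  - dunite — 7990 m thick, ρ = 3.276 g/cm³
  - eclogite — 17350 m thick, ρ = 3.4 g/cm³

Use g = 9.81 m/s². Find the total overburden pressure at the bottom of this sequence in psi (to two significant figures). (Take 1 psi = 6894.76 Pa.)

unconsolidated sand: 2060 kg/m³ × 9.81 m/s² × 360 m = 7.275×10^6 Pa = 1055 psi
amphibolite: 2941 kg/m³ × 9.81 m/s² × 10530 m = 3.038×10^8 Pa = 44063 psi
dunite: 3276 kg/m³ × 9.81 m/s² × 7990 m = 2.568×10^8 Pa = 37243 psi
eclogite: 3400 kg/m³ × 9.81 m/s² × 17350 m = 5.787×10^8 Pa = 83932 psi
Total = 1055 + 44063 + 37243 + 83932 = 1.6629×10^5 psi

170000 psi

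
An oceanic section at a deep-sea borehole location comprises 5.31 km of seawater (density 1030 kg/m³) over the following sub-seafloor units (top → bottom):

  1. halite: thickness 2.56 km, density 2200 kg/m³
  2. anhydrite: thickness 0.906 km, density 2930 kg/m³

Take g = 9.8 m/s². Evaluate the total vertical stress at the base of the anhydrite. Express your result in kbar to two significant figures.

seawater: 1030 kg/m³ × 9.8 m/s² × 5310 m = 5.360×10^7 Pa = 0.5360 kbar
halite: 2200 kg/m³ × 9.8 m/s² × 2560 m = 5.519×10^7 Pa = 0.5519 kbar
anhydrite: 2930 kg/m³ × 9.8 m/s² × 906 m = 2.601×10^7 Pa = 0.2601 kbar
Total = 0.5360 + 0.5519 + 0.2601 = 1.3481 kbar

1.3 kbar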